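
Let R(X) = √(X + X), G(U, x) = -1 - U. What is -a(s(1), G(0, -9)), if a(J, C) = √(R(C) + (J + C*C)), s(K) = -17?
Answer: -√(-16 + I*√2) ≈ -0.1766 - 4.0039*I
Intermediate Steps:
R(X) = √2*√X (R(X) = √(2*X) = √2*√X)
a(J, C) = √(J + C² + √2*√C) (a(J, C) = √(√2*√C + (J + C*C)) = √(√2*√C + (J + C²)) = √(J + C² + √2*√C))
-a(s(1), G(0, -9)) = -√(-17 + (-1 - 1*0)² + √2*√(-1 - 1*0)) = -√(-17 + (-1 + 0)² + √2*√(-1 + 0)) = -√(-17 + (-1)² + √2*√(-1)) = -√(-17 + 1 + √2*I) = -√(-17 + 1 + I*√2) = -√(-16 + I*√2)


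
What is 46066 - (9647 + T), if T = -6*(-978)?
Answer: 30551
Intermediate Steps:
T = 5868
46066 - (9647 + T) = 46066 - (9647 + 5868) = 46066 - 1*15515 = 46066 - 15515 = 30551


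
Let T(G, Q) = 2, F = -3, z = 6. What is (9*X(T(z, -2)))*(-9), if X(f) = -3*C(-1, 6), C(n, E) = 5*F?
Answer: -3645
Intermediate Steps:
C(n, E) = -15 (C(n, E) = 5*(-3) = -15)
X(f) = 45 (X(f) = -3*(-15) = 45)
(9*X(T(z, -2)))*(-9) = (9*45)*(-9) = 405*(-9) = -3645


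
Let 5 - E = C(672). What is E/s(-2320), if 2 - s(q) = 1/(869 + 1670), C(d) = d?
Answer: -1693513/5077 ≈ -333.57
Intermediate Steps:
s(q) = 5077/2539 (s(q) = 2 - 1/(869 + 1670) = 2 - 1/2539 = 5077/2539)
E = -667 (E = 5 - 1*672 = 5 - 672 = -667)
E/s(-2320) = -667/5077/2539 = -667*2539/5077 = -1693513/5077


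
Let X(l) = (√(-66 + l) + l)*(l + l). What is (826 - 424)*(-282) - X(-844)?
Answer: -1538036 + 1688*I*√910 ≈ -1.538e+6 + 50921.0*I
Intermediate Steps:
X(l) = 2*l*(l + √(-66 + l)) (X(l) = (l + √(-66 + l))*(2*l) = 2*l*(l + √(-66 + l)))
(826 - 424)*(-282) - X(-844) = (826 - 424)*(-282) - 2*(-844)*(-844 + √(-66 - 844)) = 402*(-282) - 2*(-844)*(-844 + √(-910)) = -113364 - 2*(-844)*(-844 + I*√910) = -113364 - (1424672 - 1688*I*√910) = -113364 + (-1424672 + 1688*I*√910) = -1538036 + 1688*I*√910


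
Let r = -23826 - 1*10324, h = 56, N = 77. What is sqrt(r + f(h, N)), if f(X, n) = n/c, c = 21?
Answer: I*sqrt(307317)/3 ≈ 184.79*I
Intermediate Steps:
r = -34150 (r = -23826 - 10324 = -34150)
f(X, n) = n/21
sqrt(r + f(h, N)) = sqrt(-34150 + (1/21)*77) = sqrt(-34150 + 11/3) = sqrt(-102439/3) = I*sqrt(307317)/3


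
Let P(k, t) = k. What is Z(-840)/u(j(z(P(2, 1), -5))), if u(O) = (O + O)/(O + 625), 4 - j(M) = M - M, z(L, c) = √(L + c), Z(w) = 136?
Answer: 10693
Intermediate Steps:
j(M) = 4 (j(M) = 4 - (M - M) = 4 - 1*0 = 4 + 0 = 4)
u(O) = 2*O/(625 + O) (u(O) = (2*O)/(625 + O) = 2*O/(625 + O))
Z(-840)/u(j(z(P(2, 1), -5))) = 136/((2*4/(625 + 4))) = 136/((2*4/629)) = 136/((2*4*(1/629))) = 136/(8/629) = 136*(629/8) = 10693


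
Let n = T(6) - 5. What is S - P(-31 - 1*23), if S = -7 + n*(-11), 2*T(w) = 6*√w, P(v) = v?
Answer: 102 - 33*√6 ≈ 21.167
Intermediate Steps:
T(w) = 3*√w (T(w) = (6*√w)/2 = 3*√w)
n = -5 + 3*√6 (n = 3*√6 - 5 = -5 + 3*√6 ≈ 2.3485)
S = 48 - 33*√6 (S = -7 + (-5 + 3*√6)*(-11) = -7 + (55 - 33*√6) = 48 - 33*√6 ≈ -32.833)
S - P(-31 - 1*23) = (48 - 33*√6) - (-31 - 1*23) = (48 - 33*√6) - (-31 - 23) = (48 - 33*√6) - 1*(-54) = (48 - 33*√6) + 54 = 102 - 33*√6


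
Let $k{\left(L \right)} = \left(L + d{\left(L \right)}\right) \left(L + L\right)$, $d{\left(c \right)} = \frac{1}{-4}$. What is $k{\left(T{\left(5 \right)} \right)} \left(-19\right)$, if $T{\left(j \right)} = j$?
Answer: $- \frac{1805}{2} \approx -902.5$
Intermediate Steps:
$d{\left(c \right)} = - \frac{1}{4}$
$k{\left(L \right)} = 2 L \left(- \frac{1}{4} + L\right)$ ($k{\left(L \right)} = \left(L - \frac{1}{4}\right) \left(L + L\right) = \left(- \frac{1}{4} + L\right) 2 L = 2 L \left(- \frac{1}{4} + L\right)$)
$k{\left(T{\left(5 \right)} \right)} \left(-19\right) = \frac{1}{2} \cdot 5 \left(-1 + 4 \cdot 5\right) \left(-19\right) = \frac{1}{2} \cdot 5 \left(-1 + 20\right) \left(-19\right) = \frac{1}{2} \cdot 5 \cdot 19 \left(-19\right) = \frac{95}{2} \left(-19\right) = - \frac{1805}{2}$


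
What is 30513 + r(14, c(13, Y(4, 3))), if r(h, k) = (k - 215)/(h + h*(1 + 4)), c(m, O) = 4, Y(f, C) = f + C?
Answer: 2562881/84 ≈ 30511.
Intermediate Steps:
Y(f, C) = C + f
r(h, k) = (-215 + k)/(6*h) (r(h, k) = (-215 + k)/(h + h*5) = (-215 + k)/(h + 5*h) = (-215 + k)/((6*h)) = (-215 + k)*(1/(6*h)) = (-215 + k)/(6*h))
30513 + r(14, c(13, Y(4, 3))) = 30513 + (1/6)*(-215 + 4)/14 = 30513 + (1/6)*(1/14)*(-211) = 30513 - 211/84 = 2562881/84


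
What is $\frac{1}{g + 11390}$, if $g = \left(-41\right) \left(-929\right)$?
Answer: $\frac{1}{49479} \approx 2.0211 \cdot 10^{-5}$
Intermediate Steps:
$g = 38089$
$\frac{1}{g + 11390} = \frac{1}{38089 + 11390} = \frac{1}{49479}$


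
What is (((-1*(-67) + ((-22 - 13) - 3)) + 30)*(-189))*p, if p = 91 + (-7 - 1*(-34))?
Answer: -1315818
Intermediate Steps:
p = 118 (p = 91 + (-7 + 34) = 91 + 27 = 118)
(((-1*(-67) + ((-22 - 13) - 3)) + 30)*(-189))*p = (((-1*(-67) + ((-22 - 13) - 3)) + 30)*(-189))*118 = (((67 + (-35 - 3)) + 30)*(-189))*118 = (((67 - 38) + 30)*(-189))*118 = ((29 + 30)*(-189))*118 = (59*(-189))*118 = -11151*118 = -1315818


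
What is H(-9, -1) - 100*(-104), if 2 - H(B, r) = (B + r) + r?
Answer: 10413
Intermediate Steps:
H(B, r) = 2 - B - 2*r (H(B, r) = 2 - ((B + r) + r) = 2 - (B + 2*r) = 2 + (-B - 2*r) = 2 - B - 2*r)
H(-9, -1) - 100*(-104) = (2 - 1*(-9) - 2*(-1)) - 100*(-104) = (2 + 9 + 2) + 10400 = 13 + 10400 = 10413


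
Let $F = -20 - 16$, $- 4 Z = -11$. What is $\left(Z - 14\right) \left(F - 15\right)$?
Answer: $\frac{2295}{4} \approx 573.75$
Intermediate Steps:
$Z = \frac{11}{4}$ ($Z = \left(- \frac{1}{4}\right) \left(-11\right) = \frac{11}{4} \approx 2.75$)
$F = -36$ ($F = -20 - 16 = -36$)
$\left(Z - 14\right) \left(F - 15\right) = \left(\frac{11}{4} - 14\right) \left(-36 - 15\right) = \left(\frac{11}{4} - 14\right) \left(-51\right) = \left(- \frac{45}{4}\right) \left(-51\right) = \frac{2295}{4}$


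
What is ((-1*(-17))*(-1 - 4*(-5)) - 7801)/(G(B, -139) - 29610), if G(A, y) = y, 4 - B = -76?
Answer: 7478/29749 ≈ 0.25137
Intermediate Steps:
B = 80 (B = 4 - 1*(-76) = 4 + 76 = 80)
((-1*(-17))*(-1 - 4*(-5)) - 7801)/(G(B, -139) - 29610) = ((-1*(-17))*(-1 - 4*(-5)) - 7801)/(-139 - 29610) = (17*(-1 + 20) - 7801)/(-29749) = (17*19 - 7801)*(-1/29749) = (323 - 7801)*(-1/29749) = -7478*(-1/29749) = 7478/29749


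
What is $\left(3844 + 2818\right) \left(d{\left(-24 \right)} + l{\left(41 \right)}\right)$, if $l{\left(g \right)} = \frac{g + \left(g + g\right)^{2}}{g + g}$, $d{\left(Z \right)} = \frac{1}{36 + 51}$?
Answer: $\frac{47823167}{87} \approx 5.4969 \cdot 10^{5}$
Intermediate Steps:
$d{\left(Z \right)} = \frac{1}{87}$
$l{\left(g \right)} = \frac{g + 4 g^{2}}{2 g}$ ($l{\left(g \right)} = \frac{g + \left(2 g\right)^{2}}{2 g} = \frac{1}{2 g} \left(g + 4 g^{2}\right) = \frac{g + 4 g^{2}}{2 g}$)
$\left(3844 + 2818\right) \left(d{\left(-24 \right)} + l{\left(41 \right)}\right) = \left(3844 + 2818\right) \left(\frac{1}{87} + \left(\frac{1}{2} + 2 \cdot 41\right)\right) = 6662 \left(\frac{1}{87} + \left(\frac{1}{2} + 82\right)\right) = 6662 \left(\frac{1}{87} + \frac{165}{2}\right) = 6662 \cdot \frac{14357}{174} = \frac{47823167}{87}$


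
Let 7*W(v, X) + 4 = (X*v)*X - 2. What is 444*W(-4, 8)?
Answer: -116328/7 ≈ -16618.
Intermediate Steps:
W(v, X) = -6/7 + v*X**2/7 (W(v, X) = -4/7 + ((X*v)*X - 2)/7 = -4/7 + (v*X**2 - 2)/7 = -4/7 + (-2 + v*X**2)/7 = -4/7 + (-2/7 + v*X**2/7) = -6/7 + v*X**2/7)
444*W(-4, 8) = 444*(-6/7 + (1/7)*(-4)*8**2) = 444*(-6/7 + (1/7)*(-4)*64) = 444*(-6/7 - 256/7) = 444*(-262/7) = -116328/7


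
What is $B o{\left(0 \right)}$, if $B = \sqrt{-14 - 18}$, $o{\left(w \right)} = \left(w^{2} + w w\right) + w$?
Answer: $0$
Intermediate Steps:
$o{\left(w \right)} = w + 2 w^{2}$ ($o{\left(w \right)} = \left(w^{2} + w^{2}\right) + w = 2 w^{2} + w = w + 2 w^{2}$)
$B = 4 i \sqrt{2}$ ($B = \sqrt{-32} = 4 i \sqrt{2} \approx 5.6569 i$)
$B o{\left(0 \right)} = 4 i \sqrt{2} \cdot 0 \left(1 + 2 \cdot 0\right) = 4 i \sqrt{2} \cdot 0 \left(1 + 0\right) = 4 i \sqrt{2} \cdot 0 \cdot 1 = 4 i \sqrt{2} \cdot 0 = 0$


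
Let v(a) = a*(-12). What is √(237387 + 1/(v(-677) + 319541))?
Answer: 2*√1263980434535/4615 ≈ 487.22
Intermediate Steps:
v(a) = -12*a
√(237387 + 1/(v(-677) + 319541)) = √(237387 + 1/(-12*(-677) + 319541)) = √(237387 + 1/(8124 + 319541)) = √(237387 + 1/327665) = √(77783411356/327665) = 2*√1263980434535/4615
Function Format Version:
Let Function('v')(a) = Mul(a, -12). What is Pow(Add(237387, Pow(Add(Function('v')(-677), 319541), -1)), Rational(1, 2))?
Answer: Mul(Rational(2, 4615), Pow(1263980434535, Rational(1, 2))) ≈ 487.22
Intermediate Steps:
Function('v')(a) = Mul(-12, a)
Pow(Add(237387, Pow(Add(Function('v')(-677), 319541), -1)), Rational(1, 2)) = Pow(Add(237387, Pow(Add(Mul(-12, -677), 319541), -1)), Rational(1, 2)) = Pow(Add(237387, Pow(Add(8124, 319541), -1)), Rational(1, 2)) = Pow(Add(237387, Pow(327665, -1)), Rational(1, 2)) = Pow(Add(237387, Rational(1, 327665)), Rational(1, 2)) = Pow(Rational(77783411356, 327665), Rational(1, 2)) = Mul(Rational(2, 4615), Pow(1263980434535, Rational(1, 2)))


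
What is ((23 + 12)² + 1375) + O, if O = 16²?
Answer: 2856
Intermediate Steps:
O = 256
((23 + 12)² + 1375) + O = ((23 + 12)² + 1375) + 256 = (35² + 1375) + 256 = (1225 + 1375) + 256 = 2600 + 256 = 2856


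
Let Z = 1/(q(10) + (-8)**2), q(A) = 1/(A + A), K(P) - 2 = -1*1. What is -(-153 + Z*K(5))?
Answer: 195973/1281 ≈ 152.98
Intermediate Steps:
K(P) = 1 (K(P) = 2 - 1*1 = 2 - 1 = 1)
q(A) = 1/(2*A)
Z = 20/1281 (Z = 1/((1/2)/10 + (-8)**2) = 1/((1/2)*(1/10) + 64) = 1/(1/20 + 64) = 1/(1281/20) = 20/1281 ≈ 0.015613)
-(-153 + Z*K(5)) = -(-153 + (20/1281)*1) = -(-153 + 20/1281) = -1*(-195973/1281) = 195973/1281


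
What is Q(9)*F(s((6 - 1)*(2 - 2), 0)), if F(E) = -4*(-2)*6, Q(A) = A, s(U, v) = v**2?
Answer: 432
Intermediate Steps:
F(E) = 48 (F(E) = 8*6 = 48)
Q(9)*F(s((6 - 1)*(2 - 2), 0)) = 9*48 = 432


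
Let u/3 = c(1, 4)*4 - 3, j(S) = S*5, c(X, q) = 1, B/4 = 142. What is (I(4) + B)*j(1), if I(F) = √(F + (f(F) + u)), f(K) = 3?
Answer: 2840 + 5*√10 ≈ 2855.8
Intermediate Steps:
B = 568 (B = 4*142 = 568)
j(S) = 5*S
u = 3 (u = 3*(1*4 - 3) = 3*(4 - 3) = 3*1 = 3)
I(F) = √(6 + F) (I(F) = √(F + (3 + 3)) = √(F + 6) = √(6 + F))
(I(4) + B)*j(1) = (√(6 + 4) + 568)*(5*1) = (√10 + 568)*5 = (568 + √10)*5 = 2840 + 5*√10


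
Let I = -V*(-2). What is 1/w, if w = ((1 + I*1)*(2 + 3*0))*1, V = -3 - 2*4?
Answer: -1/42 ≈ -0.023810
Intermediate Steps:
V = -11 (V = -3 - 8 = -11)
I = -22 (I = -1*(-11)*(-2) = 11*(-2) = -22)
w = -42 (w = ((1 - 22*1)*(2 + 3*0))*1 = ((1 - 22)*(2 + 0))*1 = -21*2*1 = -42*1 = -42)
1/w = 1/(-42) = -1/42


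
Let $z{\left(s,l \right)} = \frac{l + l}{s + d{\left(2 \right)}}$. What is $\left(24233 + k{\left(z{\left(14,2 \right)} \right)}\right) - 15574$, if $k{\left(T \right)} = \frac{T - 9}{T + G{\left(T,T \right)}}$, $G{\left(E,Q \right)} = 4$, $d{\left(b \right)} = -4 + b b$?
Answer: $\frac{259709}{30} \approx 8657.0$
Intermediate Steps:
$d{\left(b \right)} = -4 + b^{2}$
$z{\left(s,l \right)} = \frac{2 l}{s}$ ($z{\left(s,l \right)} = \frac{l + l}{s - \left(4 - 2^{2}\right)} = \frac{2 l}{s + \left(-4 + 4\right)} = \frac{2 l}{s + 0} = \frac{2 l}{s}$)
$k{\left(T \right)} = \frac{-9 + T}{4 + T}$ ($k{\left(T \right)} = \frac{T - 9}{T + 4} = \frac{-9 + T}{4 + T}$)
$\left(24233 + k{\left(z{\left(14,2 \right)} \right)}\right) - 15574 = \left(24233 + \frac{-9 + 2 \cdot 2 \cdot \frac{1}{14}}{4 + 2 \cdot 2 \cdot \frac{1}{14}}\right) - 15574 = \left(24233 + \frac{-9 + \frac{2}{7}}{4 + \frac{2}{7}}\right) - 15574 = \left(24233 + \frac{1}{\frac{30}{7}} \left(- \frac{61}{7}\right)\right) - 15574 = \left(24233 + \frac{7}{30} \left(- \frac{61}{7}\right)\right) - 15574 = \left(24233 - \frac{61}{30}\right) - 15574 = \frac{726929}{30} - 15574 = \frac{259709}{30}$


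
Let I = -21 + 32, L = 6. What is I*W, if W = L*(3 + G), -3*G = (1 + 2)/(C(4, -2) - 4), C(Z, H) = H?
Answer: 209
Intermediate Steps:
G = ⅙ (G = -(1 + 2)/(3*(-2 - 4)) = -1/(-6) = -(-1)/6 = -⅓*(-½) = ⅙ ≈ 0.16667)
W = 19 (W = 6*(3 + ⅙) = 6*(19/6) = 19)
I = 11
I*W = 11*19 = 209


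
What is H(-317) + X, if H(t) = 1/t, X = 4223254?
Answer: 1338771517/317 ≈ 4.2233e+6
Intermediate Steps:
H(-317) + X = 1/(-317) + 4223254 = -1/317 + 4223254 = 1338771517/317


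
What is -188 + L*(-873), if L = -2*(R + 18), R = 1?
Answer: 32986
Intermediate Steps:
L = -38 (L = -2*(1 + 18) = -2*19 = -38)
-188 + L*(-873) = -188 - 38*(-873) = -188 + 33174 = 32986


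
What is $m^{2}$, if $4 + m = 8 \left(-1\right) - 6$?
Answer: $324$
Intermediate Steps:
$m = -18$ ($m = -4 + \left(8 \left(-1\right) - 6\right) = -4 - 14 = -18$)
$m^{2} = \left(-18\right)^{2} = 324$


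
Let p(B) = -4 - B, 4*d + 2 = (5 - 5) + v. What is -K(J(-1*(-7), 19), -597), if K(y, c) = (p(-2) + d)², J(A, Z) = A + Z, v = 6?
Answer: -1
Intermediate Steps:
d = 1 (d = -½ + ((5 - 5) + 6)/4 = -½ + (0 + 6)/4 = -½ + (¼)*6 = -½ + 3/2 = 1)
K(y, c) = 1 (K(y, c) = ((-4 - 1*(-2)) + 1)² = ((-4 + 2) + 1)² = (-2 + 1)² = (-1)² = 1)
-K(J(-1*(-7), 19), -597) = -1*1 = -1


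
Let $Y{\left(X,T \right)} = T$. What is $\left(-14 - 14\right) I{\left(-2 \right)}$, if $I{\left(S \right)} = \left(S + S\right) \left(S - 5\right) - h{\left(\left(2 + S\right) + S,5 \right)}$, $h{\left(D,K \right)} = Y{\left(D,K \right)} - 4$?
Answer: $-756$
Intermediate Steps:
$h{\left(D,K \right)} = -4 + K$ ($h{\left(D,K \right)} = K - 4 = -4 + K$)
$I{\left(S \right)} = -1 + 2 S \left(-5 + S\right)$ ($I{\left(S \right)} = \left(S + S\right) \left(S - 5\right) - \left(-4 + 5\right) = 2 S \left(-5 + S\right) - 1 = -1 + 2 S \left(-5 + S\right)$)
$\left(-14 - 14\right) I{\left(-2 \right)} = \left(-14 - 14\right) \left(-1 - -20 + 2 \left(-2\right)^{2}\right) = - 28 \left(-1 + 20 + 2 \cdot 4\right) = - 28 \left(-1 + 20 + 8\right) = \left(-28\right) 27 = -756$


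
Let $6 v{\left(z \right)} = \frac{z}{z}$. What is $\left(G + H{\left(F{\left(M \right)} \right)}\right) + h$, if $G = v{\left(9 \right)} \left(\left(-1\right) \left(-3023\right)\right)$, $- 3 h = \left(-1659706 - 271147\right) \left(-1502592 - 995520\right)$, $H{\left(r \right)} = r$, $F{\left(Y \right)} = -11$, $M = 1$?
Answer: $- \frac{9646974096115}{6} \approx -1.6078 \cdot 10^{12}$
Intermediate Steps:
$v{\left(z \right)} = \frac{1}{6}$ ($v{\left(z \right)} = \frac{z \frac{1}{z}}{6} = \frac{1}{6} \cdot 1 = \frac{1}{6}$)
$h = -1607829016512$ ($h = - \frac{\left(-1659706 - 271147\right) \left(-1502592 - 995520\right)}{3} = - \frac{\left(-1930853\right) \left(-2498112\right)}{3} = \left(- \frac{1}{3}\right) 4823487049536 = -1607829016512$)
$G = \frac{3023}{6}$ ($G = \frac{\left(-1\right) \left(-3023\right)}{6} = \frac{1}{6} \cdot 3023 = \frac{3023}{6} \approx 503.83$)
$\left(G + H{\left(F{\left(M \right)} \right)}\right) + h = \left(\frac{3023}{6} - 11\right) - 1607829016512 = \frac{2957}{6} - 1607829016512 = - \frac{9646974096115}{6}$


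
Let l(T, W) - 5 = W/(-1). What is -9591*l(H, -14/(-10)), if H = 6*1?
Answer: -172638/5 ≈ -34528.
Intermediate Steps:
H = 6
l(T, W) = 5 - W (l(T, W) = 5 + W/(-1) = 5 + W*(-1) = 5 - W)
-9591*l(H, -14/(-10)) = -9591*(5 - (-14)/(-10)) = -9591*(5 - (-14)*(-1)/10) = -9591*(5 - 1*7/5) = -9591*(5 - 7/5) = -9591*18/5 = -172638/5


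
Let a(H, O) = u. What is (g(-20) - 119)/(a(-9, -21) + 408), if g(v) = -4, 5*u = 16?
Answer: -615/2056 ≈ -0.29912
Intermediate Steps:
u = 16/5 (u = (1/5)*16 = 16/5 ≈ 3.2000)
a(H, O) = 16/5
(g(-20) - 119)/(a(-9, -21) + 408) = (-4 - 119)/(16/5 + 408) = -123/2056/5 = -123*5/2056 = -615/2056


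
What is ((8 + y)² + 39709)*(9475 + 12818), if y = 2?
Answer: 887462037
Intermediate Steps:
((8 + y)² + 39709)*(9475 + 12818) = ((8 + 2)² + 39709)*(9475 + 12818) = (10² + 39709)*22293 = (100 + 39709)*22293 = 39809*22293 = 887462037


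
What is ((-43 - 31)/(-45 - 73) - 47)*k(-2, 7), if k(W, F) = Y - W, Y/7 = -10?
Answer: 186048/59 ≈ 3153.4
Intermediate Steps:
Y = -70 (Y = 7*(-10) = -70)
k(W, F) = -70 - W
((-43 - 31)/(-45 - 73) - 47)*k(-2, 7) = ((-43 - 31)/(-45 - 73) - 47)*(-70 - 1*(-2)) = (-74/(-118) - 47)*(-70 + 2) = (-74*(-1/118) - 47)*(-68) = (37/59 - 47)*(-68) = -2736/59*(-68) = 186048/59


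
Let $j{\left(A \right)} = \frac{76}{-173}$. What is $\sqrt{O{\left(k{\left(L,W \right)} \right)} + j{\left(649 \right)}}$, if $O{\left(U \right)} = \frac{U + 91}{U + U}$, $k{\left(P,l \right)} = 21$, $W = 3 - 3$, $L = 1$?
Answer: $\frac{34 \sqrt{519}}{519} \approx 1.4924$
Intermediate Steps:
$W = 0$ ($W = 3 - 3 = 0$)
$j{\left(A \right)} = - \frac{76}{173}$ ($j{\left(A \right)} = 76 \left(- \frac{1}{173}\right) = - \frac{76}{173}$)
$O{\left(U \right)} = \frac{91 + U}{2 U}$
$\sqrt{O{\left(k{\left(L,W \right)} \right)} + j{\left(649 \right)}} = \sqrt{\frac{91 + 21}{2 \cdot 21} - \frac{76}{173}} = \sqrt{\frac{1}{2} \cdot \frac{1}{21} \cdot 112 - \frac{76}{173}} = \sqrt{\frac{8}{3} - \frac{76}{173}} = \sqrt{\frac{1156}{519}} = \frac{34 \sqrt{519}}{519}$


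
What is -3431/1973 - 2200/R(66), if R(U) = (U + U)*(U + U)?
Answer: -728663/390654 ≈ -1.8652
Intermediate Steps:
R(U) = 4*U² (R(U) = (2*U)*(2*U) = 4*U²)
-3431/1973 - 2200/R(66) = -3431/1973 - 2200/(4*66²) = -3431*1/1973 - 2200/(4*4356) = -3431/1973 - 2200/17424 = -3431/1973 - 2200*1/17424 = -3431/1973 - 25/198 = -728663/390654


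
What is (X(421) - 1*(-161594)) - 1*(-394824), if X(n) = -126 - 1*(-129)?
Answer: 556421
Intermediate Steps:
X(n) = 3 (X(n) = -126 + 129 = 3)
(X(421) - 1*(-161594)) - 1*(-394824) = (3 - 1*(-161594)) - 1*(-394824) = (3 + 161594) + 394824 = 161597 + 394824 = 556421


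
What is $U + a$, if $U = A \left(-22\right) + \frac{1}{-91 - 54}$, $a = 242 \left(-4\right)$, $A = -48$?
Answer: $\frac{12759}{145} \approx 87.993$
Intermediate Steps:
$a = -968$
$U = \frac{153119}{145}$ ($U = \left(-48\right) \left(-22\right) + \frac{1}{-91 - 54} = 1056 + \frac{1}{-145} = 1056 - \frac{1}{145} = \frac{153119}{145} \approx 1056.0$)
$U + a = \frac{153119}{145} - 968 = \frac{12759}{145}$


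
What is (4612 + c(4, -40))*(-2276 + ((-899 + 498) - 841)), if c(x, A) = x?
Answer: -16239088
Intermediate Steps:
(4612 + c(4, -40))*(-2276 + ((-899 + 498) - 841)) = (4612 + 4)*(-2276 + ((-899 + 498) - 841)) = 4616*(-2276 + (-401 - 841)) = 4616*(-2276 - 1242) = 4616*(-3518) = -16239088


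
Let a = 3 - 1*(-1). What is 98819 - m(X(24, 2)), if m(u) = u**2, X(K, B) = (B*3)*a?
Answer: 98243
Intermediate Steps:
a = 4 (a = 3 + 1 = 4)
X(K, B) = 12*B (X(K, B) = (B*3)*4 = (3*B)*4 = 12*B)
98819 - m(X(24, 2)) = 98819 - (12*2)**2 = 98819 - 1*24**2 = 98819 - 1*576 = 98819 - 576 = 98243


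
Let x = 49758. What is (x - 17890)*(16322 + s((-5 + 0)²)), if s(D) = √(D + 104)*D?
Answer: 520149496 + 796700*√129 ≈ 5.2920e+8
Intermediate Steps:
s(D) = D*√(104 + D) (s(D) = √(104 + D)*D = D*√(104 + D))
(x - 17890)*(16322 + s((-5 + 0)²)) = (49758 - 17890)*(16322 + (-5 + 0)²*√(104 + (-5 + 0)²)) = 31868*(16322 + (-5)²*√(104 + (-5)²)) = 31868*(16322 + 25*√(104 + 25)) = 31868*(16322 + 25*√129) = 520149496 + 796700*√129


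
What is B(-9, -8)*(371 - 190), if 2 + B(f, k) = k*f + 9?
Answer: 14299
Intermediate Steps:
B(f, k) = 7 + f*k (B(f, k) = -2 + (k*f + 9) = -2 + (f*k + 9) = -2 + (9 + f*k) = 7 + f*k)
B(-9, -8)*(371 - 190) = (7 - 9*(-8))*(371 - 190) = (7 + 72)*181 = 79*181 = 14299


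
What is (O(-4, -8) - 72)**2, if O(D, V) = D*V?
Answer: 1600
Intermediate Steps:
(O(-4, -8) - 72)**2 = (-4*(-8) - 72)**2 = (32 - 72)**2 = (-40)**2 = 1600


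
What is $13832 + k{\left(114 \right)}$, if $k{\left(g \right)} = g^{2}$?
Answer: $26828$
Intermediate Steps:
$13832 + k{\left(114 \right)} = 13832 + 114^{2} = 13832 + 12996 = 26828$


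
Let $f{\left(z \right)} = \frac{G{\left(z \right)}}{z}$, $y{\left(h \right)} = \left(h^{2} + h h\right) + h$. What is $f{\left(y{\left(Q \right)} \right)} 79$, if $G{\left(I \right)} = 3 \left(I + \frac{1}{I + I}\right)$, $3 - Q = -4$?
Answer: $\frac{1742029}{7350} \approx 237.01$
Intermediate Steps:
$Q = 7$ ($Q = 3 - -4 = 3 + 4 = 7$)
$G{\left(I \right)} = 3 I + \frac{3}{2 I}$ ($G{\left(I \right)} = 3 \left(I + \frac{1}{2 I}\right) = 3 I + \frac{3}{2 I}$)
$y{\left(h \right)} = h + 2 h^{2}$ ($y{\left(h \right)} = \left(h^{2} + h^{2}\right) + h = 2 h^{2} + h = h + 2 h^{2}$)
$f{\left(z \right)} = \frac{3 z + \frac{3}{2 z}}{z}$
$f{\left(y{\left(Q \right)} \right)} 79 = \left(3 + \frac{3}{2 \cdot 49 \left(1 + 2 \cdot 7\right)^{2}}\right) 79 = \left(3 + \frac{3}{2 \cdot 49 \left(1 + 14\right)^{2}}\right) 79 = \left(3 + \frac{3}{2 \cdot 11025}\right) 79 = \left(3 + \frac{3}{2} \cdot \frac{1}{11025}\right) 79 = \left(3 + \frac{1}{7350}\right) 79 = \frac{22051}{7350} \cdot 79 = \frac{1742029}{7350}$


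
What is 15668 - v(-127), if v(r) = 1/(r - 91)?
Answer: 3415625/218 ≈ 15668.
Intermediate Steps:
v(r) = 1/(-91 + r)
15668 - v(-127) = 15668 - 1/(-91 - 127) = 15668 - 1/(-218) = 15668 - 1*(-1/218) = 15668 + 1/218 = 3415625/218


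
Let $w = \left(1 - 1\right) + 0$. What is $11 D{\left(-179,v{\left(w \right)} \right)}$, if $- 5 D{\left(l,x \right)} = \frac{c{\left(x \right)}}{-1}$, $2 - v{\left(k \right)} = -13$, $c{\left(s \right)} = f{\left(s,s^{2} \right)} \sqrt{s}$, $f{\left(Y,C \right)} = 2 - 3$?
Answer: $- \frac{11 \sqrt{15}}{5} \approx -8.5206$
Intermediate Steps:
$f{\left(Y,C \right)} = -1$ ($f{\left(Y,C \right)} = 2 - 3 = -1$)
$c{\left(s \right)} = - \sqrt{s}$
$w = 0$ ($w = 0 + 0 = 0$)
$v{\left(k \right)} = 15$ ($v{\left(k \right)} = 2 - -13 = 2 + 13 = 15$)
$D{\left(l,x \right)} = - \frac{\sqrt{x}}{5}$ ($D{\left(l,x \right)} = - \frac{- \sqrt{x} \frac{1}{-1}}{5} = - \frac{- \sqrt{x} \left(-1\right)}{5} = - \frac{\sqrt{x}}{5}$)
$11 D{\left(-179,v{\left(w \right)} \right)} = 11 \left(- \frac{\sqrt{15}}{5}\right) = - \frac{11 \sqrt{15}}{5}$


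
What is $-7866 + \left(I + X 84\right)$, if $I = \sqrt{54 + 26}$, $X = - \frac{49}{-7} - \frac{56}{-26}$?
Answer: $- \frac{92262}{13} + 4 \sqrt{5} \approx -7088.1$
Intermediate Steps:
$X = \frac{119}{13}$ ($X = \left(-49\right) \left(- \frac{1}{7}\right) - - \frac{28}{13} = 7 + \frac{28}{13} = \frac{119}{13} \approx 9.1538$)
$I = 4 \sqrt{5}$ ($I = \sqrt{80} = 4 \sqrt{5} \approx 8.9443$)
$-7866 + \left(I + X 84\right) = -7866 + \left(4 \sqrt{5} + \frac{119}{13} \cdot 84\right) = -7866 + \left(4 \sqrt{5} + \frac{9996}{13}\right) = -7866 + \left(\frac{9996}{13} + 4 \sqrt{5}\right) = - \frac{92262}{13} + 4 \sqrt{5}$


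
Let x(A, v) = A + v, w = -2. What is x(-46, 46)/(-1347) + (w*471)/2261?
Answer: -942/2261 ≈ -0.41663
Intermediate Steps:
x(-46, 46)/(-1347) + (w*471)/2261 = (-46 + 46)/(-1347) - 2*471/2261 = 0*(-1/1347) - 942*1/2261 = 0 - 942/2261 = -942/2261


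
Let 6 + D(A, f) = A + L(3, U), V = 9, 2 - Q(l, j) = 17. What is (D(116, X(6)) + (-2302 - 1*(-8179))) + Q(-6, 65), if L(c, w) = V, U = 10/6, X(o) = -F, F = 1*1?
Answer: 5981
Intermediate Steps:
Q(l, j) = -15 (Q(l, j) = 2 - 1*17 = 2 - 17 = -15)
F = 1
X(o) = -1 (X(o) = -1*1 = -1)
U = 5/3 (U = 10*(⅙) = 5/3 ≈ 1.6667)
L(c, w) = 9
D(A, f) = 3 + A (D(A, f) = -6 + (A + 9) = -6 + (9 + A) = 3 + A)
(D(116, X(6)) + (-2302 - 1*(-8179))) + Q(-6, 65) = ((3 + 116) + (-2302 - 1*(-8179))) - 15 = (119 + (-2302 + 8179)) - 15 = (119 + 5877) - 15 = 5996 - 15 = 5981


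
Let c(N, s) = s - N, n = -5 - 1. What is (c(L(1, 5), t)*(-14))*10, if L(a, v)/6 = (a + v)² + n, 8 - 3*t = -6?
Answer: 73640/3 ≈ 24547.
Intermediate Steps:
t = 14/3 (t = 8/3 - ⅓*(-6) = 8/3 + 2 = 14/3 ≈ 4.6667)
n = -6
L(a, v) = -36 + 6*(a + v)² (L(a, v) = 6*((a + v)² - 6) = 6*(-6 + (a + v)²) = -36 + 6*(a + v)²)
(c(L(1, 5), t)*(-14))*10 = ((14/3 - (-36 + 6*(1 + 5)²))*(-14))*10 = ((14/3 - (-36 + 6*6²))*(-14))*10 = ((14/3 - (-36 + 6*36))*(-14))*10 = ((14/3 - (-36 + 216))*(-14))*10 = ((14/3 - 1*180)*(-14))*10 = ((14/3 - 180)*(-14))*10 = -526/3*(-14)*10 = (7364/3)*10 = 73640/3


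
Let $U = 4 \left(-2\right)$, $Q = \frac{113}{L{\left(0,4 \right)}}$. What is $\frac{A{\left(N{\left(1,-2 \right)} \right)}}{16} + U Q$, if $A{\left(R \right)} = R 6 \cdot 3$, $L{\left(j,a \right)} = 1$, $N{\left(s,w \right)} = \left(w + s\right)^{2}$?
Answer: $- \frac{7223}{8} \approx -902.88$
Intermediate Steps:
$N{\left(s,w \right)} = \left(s + w\right)^{2}$
$A{\left(R \right)} = 18 R$ ($A{\left(R \right)} = R 18 = 18 R$)
$Q = 113$ ($Q = \frac{113}{1} = 113 \cdot 1 = 113$)
$U = -8$
$\frac{A{\left(N{\left(1,-2 \right)} \right)}}{16} + U Q = \frac{18 \left(1 - 2\right)^{2}}{16} - 904 = 18 \left(-1\right)^{2} \cdot \frac{1}{16} - 904 = 18 \cdot 1 \cdot \frac{1}{16} - 904 = 18 \cdot \frac{1}{16} - 904 = \frac{9}{8} - 904 = - \frac{7223}{8}$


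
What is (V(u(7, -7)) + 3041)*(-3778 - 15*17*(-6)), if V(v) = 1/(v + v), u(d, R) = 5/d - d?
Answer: -75195881/11 ≈ -6.8360e+6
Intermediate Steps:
u(d, R) = -d + 5/d
V(v) = 1/(2*v)
(V(u(7, -7)) + 3041)*(-3778 - 15*17*(-6)) = (1/(2*(-1*7 + 5/7)) + 3041)*(-3778 - 15*17*(-6)) = (1/(2*(-7 + 5*(1/7))) + 3041)*(-3778 - 255*(-6)) = (1/(2*(-7 + 5/7)) + 3041)*(-3778 + 1530) = (1/(2*(-44/7)) + 3041)*(-2248) = ((1/2)*(-7/44) + 3041)*(-2248) = (-7/88 + 3041)*(-2248) = (267601/88)*(-2248) = -75195881/11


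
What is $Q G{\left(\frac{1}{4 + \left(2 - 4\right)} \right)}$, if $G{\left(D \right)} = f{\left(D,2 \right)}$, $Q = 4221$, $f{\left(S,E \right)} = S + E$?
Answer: $\frac{21105}{2} \approx 10553.0$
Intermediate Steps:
$f{\left(S,E \right)} = E + S$
$G{\left(D \right)} = 2 + D$
$Q G{\left(\frac{1}{4 + \left(2 - 4\right)} \right)} = 4221 \left(2 + \frac{1}{4 + \left(2 - 4\right)}\right) = 4221 \left(2 + \frac{1}{4 - 2}\right) = 4221 \left(2 + \frac{1}{2}\right) = 4221 \cdot \frac{5}{2} = \frac{21105}{2}$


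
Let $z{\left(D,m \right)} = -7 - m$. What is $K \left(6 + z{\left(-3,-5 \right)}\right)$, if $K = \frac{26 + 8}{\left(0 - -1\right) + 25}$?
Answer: $\frac{68}{13} \approx 5.2308$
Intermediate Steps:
$K = \frac{17}{13}$ ($K = \frac{34}{\left(0 + 1\right) + 25} = \frac{34}{1 + 25} = \frac{34}{26} = 34 \cdot \frac{1}{26} = \frac{17}{13} \approx 1.3077$)
$K \left(6 + z{\left(-3,-5 \right)}\right) = \frac{17 \left(6 - 2\right)}{13} = \frac{17}{13} \cdot 4 = \frac{68}{13}$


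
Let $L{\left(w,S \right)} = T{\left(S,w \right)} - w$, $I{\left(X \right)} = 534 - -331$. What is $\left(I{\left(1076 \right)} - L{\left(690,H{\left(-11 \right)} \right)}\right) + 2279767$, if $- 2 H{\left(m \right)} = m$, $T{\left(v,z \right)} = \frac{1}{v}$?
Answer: $\frac{25094540}{11} \approx 2.2813 \cdot 10^{6}$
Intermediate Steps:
$H{\left(m \right)} = - \frac{m}{2}$
$I{\left(X \right)} = 865$ ($I{\left(X \right)} = 534 + 331 = 865$)
$L{\left(w,S \right)} = \frac{1}{S} - w$
$\left(I{\left(1076 \right)} - L{\left(690,H{\left(-11 \right)} \right)}\right) + 2279767 = \left(865 - \left(\frac{1}{\left(- \frac{1}{2}\right) \left(-11\right)} - 690\right)\right) + 2279767 = \left(865 - \left(\frac{1}{\frac{11}{2}} - 690\right)\right) + 2279767 = \left(865 - \left(\frac{2}{11} - 690\right)\right) + 2279767 = \left(865 - - \frac{7588}{11}\right) + 2279767 = \left(865 + \frac{7588}{11}\right) + 2279767 = \frac{17103}{11} + 2279767 = \frac{25094540}{11}$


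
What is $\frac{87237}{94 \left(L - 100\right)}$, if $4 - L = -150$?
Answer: $\frac{3231}{188} \approx 17.186$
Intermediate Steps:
$L = 154$ ($L = 4 - -150 = 4 + 150 = 154$)
$\frac{87237}{94 \left(L - 100\right)} = \frac{87237}{94 \left(154 - 100\right)} = \frac{87237}{94 \cdot 54} = \frac{87237}{5076} = 87237 \cdot \frac{1}{5076} = \frac{3231}{188}$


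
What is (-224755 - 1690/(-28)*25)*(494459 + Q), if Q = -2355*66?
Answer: -1059616492905/14 ≈ -7.5687e+10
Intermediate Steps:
Q = -155430
(-224755 - 1690/(-28)*25)*(494459 + Q) = (-224755 - 1690/(-28)*25)*(494459 - 155430) = (-224755 - 1690*(-1)/28*25)*339029 = (-224755 - 65*(-13/14)*25)*339029 = (-224755 + (845/14)*25)*339029 = (-224755 + 21125/14)*339029 = -3125445/14*339029 = -1059616492905/14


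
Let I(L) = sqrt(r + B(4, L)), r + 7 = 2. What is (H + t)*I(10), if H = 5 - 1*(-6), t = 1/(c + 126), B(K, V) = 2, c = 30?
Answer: 1717*I*sqrt(3)/156 ≈ 19.064*I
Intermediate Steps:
r = -5 (r = -7 + 2 = -5)
I(L) = I*sqrt(3) (I(L) = sqrt(-5 + 2) = sqrt(-3) = I*sqrt(3))
t = 1/156 (t = 1/(30 + 126) = 1/156 ≈ 0.0064103)
H = 11 (H = 5 + 6 = 11)
(H + t)*I(10) = (11 + 1/156)*(I*sqrt(3)) = 1717*(I*sqrt(3))/156 = 1717*I*sqrt(3)/156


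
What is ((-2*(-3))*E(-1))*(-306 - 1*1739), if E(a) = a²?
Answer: -12270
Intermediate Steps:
((-2*(-3))*E(-1))*(-306 - 1*1739) = (-2*(-3)*(-1)²)*(-306 - 1*1739) = (6*1)*(-306 - 1739) = 6*(-2045) = -12270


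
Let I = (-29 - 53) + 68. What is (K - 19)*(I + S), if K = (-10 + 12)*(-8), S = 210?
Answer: -6860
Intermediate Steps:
I = -14 (I = -82 + 68 = -14)
K = -16 (K = 2*(-8) = -16)
(K - 19)*(I + S) = (-16 - 19)*(-14 + 210) = -35*196 = -6860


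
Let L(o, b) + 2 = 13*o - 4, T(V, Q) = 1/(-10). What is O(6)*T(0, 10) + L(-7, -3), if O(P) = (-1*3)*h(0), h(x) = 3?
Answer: -961/10 ≈ -96.100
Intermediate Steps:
T(V, Q) = -⅒
L(o, b) = -6 + 13*o (L(o, b) = -2 + (13*o - 4) = -2 + (-4 + 13*o) = -6 + 13*o)
O(P) = -9 (O(P) = -1*3*3 = -3*3 = -9)
O(6)*T(0, 10) + L(-7, -3) = -9*(-⅒) + (-6 + 13*(-7)) = 9/10 + (-6 - 91) = 9/10 - 97 = -961/10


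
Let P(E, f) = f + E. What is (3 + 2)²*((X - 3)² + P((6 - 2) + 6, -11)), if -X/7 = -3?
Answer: 8075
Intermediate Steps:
X = 21 (X = -7*(-3) = 21)
P(E, f) = E + f
(3 + 2)²*((X - 3)² + P((6 - 2) + 6, -11)) = (3 + 2)²*((21 - 3)² + (((6 - 2) + 6) - 11)) = 5²*(18² + ((4 + 6) - 11)) = 25*(324 + (10 - 11)) = 25*(324 - 1) = 25*323 = 8075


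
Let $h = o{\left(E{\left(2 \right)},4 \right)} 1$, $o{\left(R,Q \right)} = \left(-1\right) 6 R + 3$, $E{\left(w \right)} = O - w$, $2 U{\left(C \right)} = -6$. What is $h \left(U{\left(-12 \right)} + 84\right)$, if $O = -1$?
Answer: $1701$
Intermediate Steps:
$U{\left(C \right)} = -3$ ($U{\left(C \right)} = \frac{1}{2} \left(-6\right) = -3$)
$E{\left(w \right)} = -1 - w$
$o{\left(R,Q \right)} = 3 - 6 R$ ($o{\left(R,Q \right)} = - 6 R + 3 = 3 - 6 R$)
$h = 21$ ($h = \left(3 - 6 \left(-1 - 2\right)\right) 1 = \left(3 - -18\right) 1 = \left(3 + 18\right) 1 = 21 \cdot 1 = 21$)
$h \left(U{\left(-12 \right)} + 84\right) = 21 \left(-3 + 84\right) = 21 \cdot 81 = 1701$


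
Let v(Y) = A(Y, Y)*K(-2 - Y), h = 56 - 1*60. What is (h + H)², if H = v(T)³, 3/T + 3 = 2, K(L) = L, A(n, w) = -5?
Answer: 16641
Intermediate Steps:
T = -3 (T = 3/(-3 + 2) = 3/(-1) = 3*(-1) = -3)
h = -4 (h = 56 - 60 = -4)
v(Y) = 10 + 5*Y (v(Y) = -5*(-2 - Y) = 10 + 5*Y)
H = -125 (H = (10 + 5*(-3))³ = (10 - 15)³ = (-5)³ = -125)
(h + H)² = (-4 - 125)² = (-129)² = 16641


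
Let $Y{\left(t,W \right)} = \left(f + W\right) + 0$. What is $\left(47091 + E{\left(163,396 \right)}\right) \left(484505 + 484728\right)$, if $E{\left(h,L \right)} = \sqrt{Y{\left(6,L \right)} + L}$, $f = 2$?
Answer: $45642151203 + 969233 \sqrt{794} \approx 4.5669 \cdot 10^{10}$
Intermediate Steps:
$Y{\left(t,W \right)} = 2 + W$ ($Y{\left(t,W \right)} = \left(2 + W\right) + 0 = 2 + W$)
$E{\left(h,L \right)} = \sqrt{2 + 2 L}$ ($E{\left(h,L \right)} = \sqrt{\left(2 + L\right) + L} = \sqrt{2 + 2 L}$)
$\left(47091 + E{\left(163,396 \right)}\right) \left(484505 + 484728\right) = \left(47091 + \sqrt{2 + 2 \cdot 396}\right) \left(484505 + 484728\right) = \left(47091 + \sqrt{2 + 792}\right) 969233 = \left(47091 + \sqrt{794}\right) 969233 = 45642151203 + 969233 \sqrt{794}$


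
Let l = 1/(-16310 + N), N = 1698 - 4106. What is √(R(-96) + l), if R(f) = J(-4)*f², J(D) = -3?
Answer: I*√197690831230/2674 ≈ 166.28*I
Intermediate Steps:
N = -2408
l = -1/18718 (l = 1/(-16310 - 2408) = 1/(-18718) = -1/18718 ≈ -5.3425e-5)
R(f) = -3*f²
√(R(-96) + l) = √(-3*(-96)² - 1/18718) = √(-3*9216 - 1/18718) = √(-27648 - 1/18718) = √(-517515265/18718) = I*√197690831230/2674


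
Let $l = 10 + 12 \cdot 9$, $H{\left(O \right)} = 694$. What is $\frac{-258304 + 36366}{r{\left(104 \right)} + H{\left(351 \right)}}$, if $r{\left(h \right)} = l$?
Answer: $- \frac{110969}{406} \approx -273.32$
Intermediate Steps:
$l = 118$ ($l = 10 + 108 = 118$)
$r{\left(h \right)} = 118$
$\frac{-258304 + 36366}{r{\left(104 \right)} + H{\left(351 \right)}} = \frac{-258304 + 36366}{118 + 694} = - \frac{221938}{812} = \left(-221938\right) \frac{1}{812} = - \frac{110969}{406}$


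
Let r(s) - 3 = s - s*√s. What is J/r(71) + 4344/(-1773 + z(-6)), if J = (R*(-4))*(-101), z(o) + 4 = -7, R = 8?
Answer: -244706669/78593005 - 229472*√71/352435 ≈ -8.5999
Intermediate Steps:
z(o) = -11 (z(o) = -4 - 7 = -11)
J = 3232 (J = (8*(-4))*(-101) = -32*(-101) = 3232)
r(s) = 3 + s - s^(3/2) (r(s) = 3 + (s - s*√s) = 3 + (s - s^(3/2)) = 3 + s - s^(3/2))
J/r(71) + 4344/(-1773 + z(-6)) = 3232/(3 + 71 - 71^(3/2)) + 4344/(-1773 - 11) = 3232/(3 + 71 - 71*√71) + 4344/(-1784) = 3232/(3 + 71 - 71*√71) + 4344*(-1/1784) = 3232/(74 - 71*√71) - 543/223 = -543/223 + 3232/(74 - 71*√71)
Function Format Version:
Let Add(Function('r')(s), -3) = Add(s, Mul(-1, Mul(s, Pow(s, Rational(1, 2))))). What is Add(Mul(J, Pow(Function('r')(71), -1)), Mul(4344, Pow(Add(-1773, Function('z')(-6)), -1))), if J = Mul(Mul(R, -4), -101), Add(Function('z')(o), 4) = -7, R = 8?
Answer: Add(Rational(-244706669, 78593005), Mul(Rational(-229472, 352435), Pow(71, Rational(1, 2)))) ≈ -8.5999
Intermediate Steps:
Function('z')(o) = -11 (Function('z')(o) = Add(-4, -7) = -11)
J = 3232 (J = Mul(Mul(8, -4), -101) = Mul(-32, -101) = 3232)
Function('r')(s) = Add(3, s, Mul(-1, Pow(s, Rational(3, 2)))) (Function('r')(s) = Add(3, Add(s, Mul(-1, Mul(s, Pow(s, Rational(1, 2)))))) = Add(3, Add(s, Mul(-1, Pow(s, Rational(3, 2))))) = Add(3, s, Mul(-1, Pow(s, Rational(3, 2)))))
Add(Mul(J, Pow(Function('r')(71), -1)), Mul(4344, Pow(Add(-1773, Function('z')(-6)), -1))) = Add(Mul(3232, Pow(Add(3, 71, Mul(-1, Pow(71, Rational(3, 2)))), -1)), Mul(4344, Pow(Add(-1773, -11), -1))) = Add(Mul(3232, Pow(Add(3, 71, Mul(-1, Mul(71, Pow(71, Rational(1, 2))))), -1)), Mul(4344, Pow(-1784, -1))) = Add(Mul(3232, Pow(Add(3, 71, Mul(-71, Pow(71, Rational(1, 2)))), -1)), Mul(4344, Rational(-1, 1784))) = Add(Mul(3232, Pow(Add(74, Mul(-71, Pow(71, Rational(1, 2)))), -1)), Rational(-543, 223)) = Add(Rational(-543, 223), Mul(3232, Pow(Add(74, Mul(-71, Pow(71, Rational(1, 2)))), -1)))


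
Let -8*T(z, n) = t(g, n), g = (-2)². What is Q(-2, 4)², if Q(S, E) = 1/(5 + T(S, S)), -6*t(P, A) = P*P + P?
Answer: 144/4225 ≈ 0.034083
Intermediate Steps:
g = 4
t(P, A) = -P/6 - P²/6 (t(P, A) = -(P*P + P)/6 = -(P² + P)/6 = -(P + P²)/6 = -P/6 - P²/6)
T(z, n) = 5/12 (T(z, n) = -(-1)*4*(1 + 4)/48 = -(-1)*4*5/48 = -⅛*(-10/3) = 5/12)
Q(S, E) = 12/65 (Q(S, E) = 1/(5 + 5/12) = 1/(65/12) = 12/65)
Q(-2, 4)² = (12/65)² = 144/4225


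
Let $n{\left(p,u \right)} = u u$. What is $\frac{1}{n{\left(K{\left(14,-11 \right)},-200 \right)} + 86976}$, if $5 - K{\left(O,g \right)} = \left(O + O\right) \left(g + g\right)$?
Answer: $\frac{1}{126976} \approx 7.8755 \cdot 10^{-6}$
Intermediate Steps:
$K{\left(O,g \right)} = 5 - 4 O g$ ($K{\left(O,g \right)} = 5 - \left(O + O\right) \left(g + g\right) = 5 - 2 O 2 g = 5 - 4 O g$)
$n{\left(p,u \right)} = u^{2}$
$\frac{1}{n{\left(K{\left(14,-11 \right)},-200 \right)} + 86976} = \frac{1}{\left(-200\right)^{2} + 86976} = \frac{1}{40000 + 86976} = \frac{1}{126976}$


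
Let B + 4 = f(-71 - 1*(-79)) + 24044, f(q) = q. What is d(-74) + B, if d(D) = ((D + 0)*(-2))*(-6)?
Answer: 23160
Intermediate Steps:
B = 24048 (B = -4 + ((-71 - 1*(-79)) + 24044) = -4 + ((-71 + 79) + 24044) = -4 + (8 + 24044) = -4 + 24052 = 24048)
d(D) = 12*D (d(D) = (D*(-2))*(-6) = -2*D*(-6) = 12*D)
d(-74) + B = 12*(-74) + 24048 = -888 + 24048 = 23160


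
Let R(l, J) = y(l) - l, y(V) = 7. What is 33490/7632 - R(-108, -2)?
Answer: -422095/3816 ≈ -110.61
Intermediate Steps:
R(l, J) = 7 - l
33490/7632 - R(-108, -2) = 33490/7632 - (7 - 1*(-108)) = 33490*(1/7632) - (7 + 108) = 16745/3816 - 1*115 = 16745/3816 - 115 = -422095/3816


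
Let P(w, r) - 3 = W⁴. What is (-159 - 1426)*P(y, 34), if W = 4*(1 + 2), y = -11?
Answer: -32871315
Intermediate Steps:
W = 12 (W = 4*3 = 12)
P(w, r) = 20739 (P(w, r) = 3 + 12⁴ = 3 + 20736 = 20739)
(-159 - 1426)*P(y, 34) = (-159 - 1426)*20739 = -1585*20739 = -32871315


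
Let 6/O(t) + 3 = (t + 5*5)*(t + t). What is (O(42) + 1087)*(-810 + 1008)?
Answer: 134516382/625 ≈ 2.1523e+5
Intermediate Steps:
O(t) = 6/(-3 + 2*t*(25 + t)) (O(t) = 6/(-3 + (t + 5*5)*(t + t)) = 6/(-3 + (t + 25)*(2*t)) = 6/(-3 + (25 + t)*(2*t)) = 6/(-3 + 2*t*(25 + t)))
(O(42) + 1087)*(-810 + 1008) = (6/(-3 + 2*42² + 50*42) + 1087)*(-810 + 1008) = (6/(-3 + 2*1764 + 2100) + 1087)*198 = (6/(-3 + 3528 + 2100) + 1087)*198 = (6/5625 + 1087)*198 = (6*(1/5625) + 1087)*198 = (2/1875 + 1087)*198 = (2038127/1875)*198 = 134516382/625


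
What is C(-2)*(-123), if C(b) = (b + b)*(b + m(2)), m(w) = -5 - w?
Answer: -4428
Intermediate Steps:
C(b) = 2*b*(-7 + b) (C(b) = (b + b)*(b + (-5 - 1*2)) = (2*b)*(b + (-5 - 2)) = (2*b)*(b - 7) = (2*b)*(-7 + b) = 2*b*(-7 + b))
C(-2)*(-123) = (2*(-2)*(-7 - 2))*(-123) = (2*(-2)*(-9))*(-123) = 36*(-123) = -4428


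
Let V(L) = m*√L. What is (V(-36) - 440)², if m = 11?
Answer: 189244 - 58080*I ≈ 1.8924e+5 - 58080.0*I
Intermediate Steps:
V(L) = 11*√L
(V(-36) - 440)² = (11*√(-36) - 440)² = (11*(6*I) - 440)² = (66*I - 440)² = (-440 + 66*I)²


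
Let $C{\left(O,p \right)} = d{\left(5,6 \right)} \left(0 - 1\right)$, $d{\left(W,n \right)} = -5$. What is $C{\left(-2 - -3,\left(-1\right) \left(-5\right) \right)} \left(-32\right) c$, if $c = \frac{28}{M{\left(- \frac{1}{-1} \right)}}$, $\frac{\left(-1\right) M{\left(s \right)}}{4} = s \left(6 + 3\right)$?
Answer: $\frac{1120}{9} \approx 124.44$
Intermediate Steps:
$M{\left(s \right)} = - 36 s$ ($M{\left(s \right)} = - 4 s \left(6 + 3\right) = - 4 s 9 = - 4 \cdot 9 s = - 36 s$)
$c = - \frac{7}{9}$ ($c = \frac{28}{\left(-36\right) \left(- \frac{1}{-1}\right)} = \frac{28}{\left(-36\right) \left(\left(-1\right) \left(-1\right)\right)} = \frac{28}{\left(-36\right) 1} = \frac{28}{-36} = 28 \left(- \frac{1}{36}\right) = - \frac{7}{9} \approx -0.77778$)
$C{\left(O,p \right)} = 5$ ($C{\left(O,p \right)} = - 5 \left(0 - 1\right) = \left(-5\right) \left(-1\right) = 5$)
$C{\left(-2 - -3,\left(-1\right) \left(-5\right) \right)} \left(-32\right) c = 5 \left(-32\right) \left(- \frac{7}{9}\right) = \left(-160\right) \left(- \frac{7}{9}\right) = \frac{1120}{9}$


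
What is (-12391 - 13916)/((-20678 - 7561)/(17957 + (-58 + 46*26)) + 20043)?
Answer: -167444055/127564282 ≈ -1.3126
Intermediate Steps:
(-12391 - 13916)/((-20678 - 7561)/(17957 + (-58 + 46*26)) + 20043) = -26307/(-28239/(17957 + (-58 + 1196)) + 20043) = -26307/(-28239/(17957 + 1138) + 20043) = -26307/(-28239/19095 + 20043) = -26307/(-28239*1/19095 + 20043) = -26307/(-9413/6365 + 20043) = -26307/127564282/6365 = -26307*6365/127564282 = -167444055/127564282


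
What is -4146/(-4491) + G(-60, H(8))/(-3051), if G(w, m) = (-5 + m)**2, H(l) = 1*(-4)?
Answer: 151675/169161 ≈ 0.89663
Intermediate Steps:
H(l) = -4
-4146/(-4491) + G(-60, H(8))/(-3051) = -4146/(-4491) + (-5 - 4)**2/(-3051) = -4146*(-1/4491) + (-9)**2*(-1/3051) = 1382/1497 + 81*(-1/3051) = 1382/1497 - 3/113 = 151675/169161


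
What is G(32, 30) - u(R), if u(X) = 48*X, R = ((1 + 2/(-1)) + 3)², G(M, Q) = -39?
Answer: -231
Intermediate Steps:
R = 4 (R = ((1 + 2*(-1)) + 3)² = ((1 - 2) + 3)² = (-1 + 3)² = 2² = 4)
G(32, 30) - u(R) = -39 - 48*4 = -39 - 1*192 = -39 - 192 = -231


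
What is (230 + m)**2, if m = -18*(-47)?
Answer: 1157776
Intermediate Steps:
m = 846
(230 + m)**2 = (230 + 846)**2 = 1076**2 = 1157776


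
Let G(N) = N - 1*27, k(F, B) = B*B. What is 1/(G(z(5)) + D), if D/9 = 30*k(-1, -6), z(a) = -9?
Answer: 1/9684 ≈ 0.00010326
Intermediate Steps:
k(F, B) = B**2
G(N) = -27 + N (G(N) = N - 27 = -27 + N)
D = 9720 (D = 9*(30*(-6)**2) = 9*(30*36) = 9*1080 = 9720)
1/(G(z(5)) + D) = 1/((-27 - 9) + 9720) = 1/(-36 + 9720) = 1/9684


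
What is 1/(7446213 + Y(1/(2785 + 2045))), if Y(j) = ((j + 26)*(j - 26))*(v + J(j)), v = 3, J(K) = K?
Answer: 112678587000/838800231396273091 ≈ 1.3433e-7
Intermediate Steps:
Y(j) = (-26 + j)*(3 + j)*(26 + j) (Y(j) = ((j + 26)*(j - 26))*(3 + j) = ((26 + j)*(-26 + j))*(3 + j) = ((-26 + j)*(26 + j))*(3 + j) = (-26 + j)*(3 + j)*(26 + j))
1/(7446213 + Y(1/(2785 + 2045))) = 1/(7446213 + (-2028 + (1/(2785 + 2045))³ - 676/(2785 + 2045) + 3*(1/(2785 + 2045))²)) = 1/(7446213 + (-2028 + (1/4830)³ - 676/4830 + 3*(1/4830)²)) = 1/(7446213 + (-2028 + (1/4830)³ - 676*1/4830 + 3*(1/4830)²)) = 1/(7446213 + (-2028 + 1/112678587000 - 338/2415 + 3*(1/23328900))) = 1/(7446213 + (-2028 + 1/112678587000 - 338/2415 + 1/7776300)) = 1/(7446213 - 228527944757909/112678587000) = 1/(838800231396273091/112678587000) = 112678587000/838800231396273091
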